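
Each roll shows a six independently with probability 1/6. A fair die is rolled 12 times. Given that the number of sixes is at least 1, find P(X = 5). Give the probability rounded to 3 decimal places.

0.032

X ~ Binomial(12, 0.166667). Want P(X=5 | X≥1) = P(X=5) / P(X≥1).
P(X=5) = C(12,5)·0.166667^5·0.833333^7 = 0.02842
P(X≥1) = 1 − 0.11216 = 0.88784
Ratio = 0.02842 / 0.88784 = 0.03202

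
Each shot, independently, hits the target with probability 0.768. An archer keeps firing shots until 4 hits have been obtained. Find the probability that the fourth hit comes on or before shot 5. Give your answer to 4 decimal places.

0.6707

Finishing within 5 shots ⇔ at least 4 successes in the first 5. With X ~ Binomial(5, 0.768), P(Y ≤ 5) = 1 − P(X ≤ 3).
  k=0: C(5,0)·0.768^0·0.232^5 = 0.000672
  k=1: C(5,1)·0.768^1·0.232^4 = 0.011125
  k=2: C(5,2)·0.768^2·0.232^3 = 0.073652
  k=3: C(5,3)·0.768^3·0.232^2 = 0.243815
1 − 0.329264 = 0.670736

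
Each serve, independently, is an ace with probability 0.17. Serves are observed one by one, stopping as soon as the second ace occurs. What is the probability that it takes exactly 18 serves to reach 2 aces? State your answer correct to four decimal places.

0.0249

Y = trial on which the second success occurs; negative binomial, r=2, p=0.17.
P(Y=18) = C(17,1) · p^2 · (1−p)^16
= 17 · 0.0289 · 0.050728 = 0.024923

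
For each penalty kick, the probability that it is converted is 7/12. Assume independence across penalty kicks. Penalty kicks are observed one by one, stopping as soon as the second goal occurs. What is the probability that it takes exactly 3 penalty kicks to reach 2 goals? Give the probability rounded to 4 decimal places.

0.2836

Y = trial on which the second success occurs; negative binomial, r=2, p=0.583333.
P(Y=3) = C(2,1) · p^2 · (1−p)^1
= 2 · 0.34028 · 0.41667 = 0.283565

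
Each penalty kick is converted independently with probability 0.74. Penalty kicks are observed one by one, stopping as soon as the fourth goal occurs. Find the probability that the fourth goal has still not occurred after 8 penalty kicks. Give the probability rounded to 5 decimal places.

0.03219

Needing more than 8 penalty kicks ⇔ fewer than 4 successes in the first 8. With X ~ Binomial(8, 0.74), P(Y > 8) = P(X ≤ 3).
  k=0: C(8,0)·0.74^0·0.26^8 = 0.0000209
  k=1: C(8,1)·0.74^1·0.26^7 = 0.0004755
  k=2: C(8,2)·0.74^2·0.26^6 = 0.0047365
  k=3: C(8,3)·0.74^3·0.26^5 = 0.0269619
P(X ≤ 3) = 0.0321948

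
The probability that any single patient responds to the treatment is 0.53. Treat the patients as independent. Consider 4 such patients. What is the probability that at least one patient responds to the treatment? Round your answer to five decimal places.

P(at least one) = 1 − P(none) = 1 − (1 − 0.53)^4
= 1 − 0.0487968 = 0.9512032

0.95120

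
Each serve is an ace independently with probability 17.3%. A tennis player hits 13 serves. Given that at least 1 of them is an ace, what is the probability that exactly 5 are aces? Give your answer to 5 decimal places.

X ~ Binomial(13, 0.173). Want P(X=5 | X≥1) = P(X=5) / P(X≥1).
P(X=5) = C(13,5)·0.173^5·0.827^8 = 0.0436368
P(X≥1) = 1 − 0.0846392 = 0.9153608
Ratio = 0.0436368 / 0.9153608 = 0.0476717

0.04767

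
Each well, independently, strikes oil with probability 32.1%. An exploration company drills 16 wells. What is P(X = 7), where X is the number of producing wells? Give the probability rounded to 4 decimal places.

0.1233

X ~ Binomial(n=16, p=0.321).
P(X=7) = C(16,7) · p^7 · (1−p)^9
= 11440 · 0.00035118 · 0.030678 = 0.123251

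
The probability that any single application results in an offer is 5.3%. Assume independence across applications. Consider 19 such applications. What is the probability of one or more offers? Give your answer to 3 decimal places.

0.645

P(at least one) = 1 − P(none) = 1 − (1 − 0.053)^19
= 1 − 0.35534 = 0.64466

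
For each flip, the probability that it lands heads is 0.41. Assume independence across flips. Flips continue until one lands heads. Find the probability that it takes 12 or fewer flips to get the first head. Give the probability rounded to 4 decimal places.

0.9982

Y = number of flips to the first success; geometric, p = 0.41.
P(Y ≤ 12) = 1 − (1−p)^12 = 1 − 0.001779 = 0.998221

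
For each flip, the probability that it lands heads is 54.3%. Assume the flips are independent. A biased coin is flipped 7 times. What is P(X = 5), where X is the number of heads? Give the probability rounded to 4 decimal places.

0.2070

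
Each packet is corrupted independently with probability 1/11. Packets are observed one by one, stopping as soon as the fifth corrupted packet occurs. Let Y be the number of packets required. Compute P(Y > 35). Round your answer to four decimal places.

0.7911

Needing more than 35 packets ⇔ fewer than 5 successes in the first 35. With X ~ Binomial(35, 0.090909), P(Y > 35) = P(X ≤ 4).
  k=0: C(35,0)·0.090909^0·0.909091^35 = 0.035584
  k=1: C(35,1)·0.090909^1·0.909091^34 = 0.124544
  k=2: C(35,2)·0.090909^2·0.909091^33 = 0.211725
  k=3: C(35,3)·0.090909^3·0.909091^32 = 0.232898
  k=4: C(35,4)·0.090909^4·0.909091^31 = 0.186318
P(X ≤ 4) = 0.791070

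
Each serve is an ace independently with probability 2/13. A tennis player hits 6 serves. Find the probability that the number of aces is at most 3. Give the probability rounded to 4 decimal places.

X ~ Binomial(6, 0.153846); P(X ≤ 3) = Σ C(6,k) p^k (1−p)^(6−k) over k:
  k=0: C(6,0)·0.153846^0·0.846154^6 = 0.367025
  k=1: C(6,1)·0.153846^1·0.846154^5 = 0.400391
  k=2: C(6,2)·0.153846^2·0.846154^4 = 0.181996
  k=3: C(6,3)·0.153846^3·0.846154^3 = 0.044120
Total = 0.993533

0.9935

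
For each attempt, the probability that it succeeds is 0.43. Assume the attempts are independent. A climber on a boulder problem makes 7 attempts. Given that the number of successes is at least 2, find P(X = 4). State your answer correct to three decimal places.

X ~ Binomial(7, 0.43). Want P(X=4 | X≥2) = P(X=4) / P(X≥2).
P(X=4) = C(7,4)·0.43^4·0.57^3 = 0.22160
P(X≥2) = 1 − 0.01955 − 0.10323 = 0.87722
Ratio = 0.22160 / 0.87722 = 0.25261

0.253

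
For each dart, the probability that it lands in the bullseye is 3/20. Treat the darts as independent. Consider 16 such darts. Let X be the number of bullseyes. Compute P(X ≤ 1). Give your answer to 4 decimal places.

0.2839

X ~ Binomial(16, 0.15); P(X ≤ 1) = Σ C(16,k) p^k (1−p)^(16−k) over k:
  k=0: C(16,0)·0.15^0·0.85^16 = 0.074251
  k=1: C(16,1)·0.15^1·0.85^15 = 0.209650
Total = 0.283901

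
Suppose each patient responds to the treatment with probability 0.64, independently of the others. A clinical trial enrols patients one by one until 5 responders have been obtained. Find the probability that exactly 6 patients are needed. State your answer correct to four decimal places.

Y = trial on which the fifth success occurs; negative binomial, r=5, p=0.64.
P(Y=6) = C(5,4) · p^5 · (1−p)^1
= 5 · 0.10737 · 0.36 = 0.193274

0.1933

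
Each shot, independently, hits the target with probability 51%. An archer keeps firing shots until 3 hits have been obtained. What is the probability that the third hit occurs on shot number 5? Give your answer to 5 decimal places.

Y = trial on which the third success occurs; negative binomial, r=3, p=0.51.
P(Y=5) = C(4,2) · p^3 · (1−p)^2
= 6 · 0.13265 · 0.2401 = 0.1910970

0.19110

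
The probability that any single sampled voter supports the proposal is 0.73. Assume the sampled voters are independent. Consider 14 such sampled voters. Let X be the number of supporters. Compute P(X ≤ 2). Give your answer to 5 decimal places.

X ~ Binomial(14, 0.73); P(X ≤ 2) = Σ C(14,k) p^k (1−p)^(14−k) over k:
  k=0: C(14,0)·0.73^0·0.27^14 = 0.0000000
  k=1: C(14,1)·0.73^1·0.27^13 = 0.0000004
  k=2: C(14,2)·0.73^2·0.27^12 = 0.0000073
Total = 0.0000077

0.00001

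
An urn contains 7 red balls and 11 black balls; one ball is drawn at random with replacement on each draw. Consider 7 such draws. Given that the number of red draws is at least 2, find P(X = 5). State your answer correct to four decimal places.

0.0844

X ~ Binomial(7, 0.388889). Want P(X=5 | X≥2) = P(X=5) / P(X≥2).
P(X=5) = C(7,5)·0.388889^5·0.611111^2 = 0.069757
P(X≥2) = 1 − 0.031830 − 0.141790 = 0.826380
Ratio = 0.069757 / 0.826380 = 0.084413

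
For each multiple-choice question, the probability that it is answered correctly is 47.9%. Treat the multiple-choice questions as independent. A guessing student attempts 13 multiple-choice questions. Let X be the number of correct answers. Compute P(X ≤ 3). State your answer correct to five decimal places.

0.06276

X ~ Binomial(13, 0.479); P(X ≤ 3) = Σ C(13,k) p^k (1−p)^(13−k) over k:
  k=0: C(13,0)·0.479^0·0.521^13 = 0.0002084
  k=1: C(13,1)·0.479^1·0.521^12 = 0.0024908
  k=2: C(13,2)·0.479^2·0.521^11 = 0.0137398
  k=3: C(13,3)·0.479^3·0.521^10 = 0.0463180
Total = 0.0627570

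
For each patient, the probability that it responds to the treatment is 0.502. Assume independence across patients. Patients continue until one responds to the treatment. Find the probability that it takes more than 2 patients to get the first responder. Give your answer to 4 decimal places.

Y = number of patients to the first success; geometric, p = 0.502.
P(Y > 2) = P(first 2 all fail) = (1−p)^2 = 0.248004

0.2480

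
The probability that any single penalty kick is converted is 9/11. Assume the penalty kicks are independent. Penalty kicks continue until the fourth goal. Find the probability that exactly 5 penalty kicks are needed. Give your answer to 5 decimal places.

0.32591

Y = trial on which the fourth success occurs; negative binomial, r=4, p=0.818182.
P(Y=5) = C(4,3) · p^4 · (1−p)^1
= 4 · 0.44813 · 0.18182 = 0.3259092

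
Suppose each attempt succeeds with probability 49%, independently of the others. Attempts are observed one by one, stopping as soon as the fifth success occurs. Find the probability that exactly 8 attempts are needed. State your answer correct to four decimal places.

0.1311

Y = trial on which the fifth success occurs; negative binomial, r=5, p=0.49.
P(Y=8) = C(7,4) · p^5 · (1−p)^3
= 35 · 0.028248 · 0.13265 = 0.131147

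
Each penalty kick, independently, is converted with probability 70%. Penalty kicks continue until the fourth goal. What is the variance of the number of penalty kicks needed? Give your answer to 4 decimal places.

Y = total penalty kicks until the fourth success; negative binomial with r=4, p=0.70.
Var(Y) = r(1−p)/p² = 4·0.30 / 0.70² = 2.448980

2.4490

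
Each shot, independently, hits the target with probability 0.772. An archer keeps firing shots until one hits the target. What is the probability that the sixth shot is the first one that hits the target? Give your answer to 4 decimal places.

Geometric (trials to first success), p = 0.772.
P(Y = 6) = (1−p)^5 · p = 0.00061613 · 0.772 = 0.000476

0.0005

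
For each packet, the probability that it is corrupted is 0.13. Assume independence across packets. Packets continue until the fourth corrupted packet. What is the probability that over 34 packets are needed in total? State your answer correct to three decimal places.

0.339

Needing more than 34 packets ⇔ fewer than 4 successes in the first 34. With X ~ Binomial(34, 0.13), P(Y > 34) = P(X ≤ 3).
  k=0: C(34,0)·0.13^0·0.87^34 = 0.00878
  k=1: C(34,1)·0.13^1·0.87^33 = 0.04462
  k=2: C(34,2)·0.13^2·0.87^32 = 0.11002
  k=3: C(34,3)·0.13^3·0.87^31 = 0.17536
P(X ≤ 3) = 0.33878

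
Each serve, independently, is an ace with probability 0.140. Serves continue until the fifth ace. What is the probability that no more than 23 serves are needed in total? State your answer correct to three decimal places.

Finishing within 23 serves ⇔ at least 5 successes in the first 23. With X ~ Binomial(23, 0.14), P(Y ≤ 23) = 1 − P(X ≤ 4).
  k=0: C(23,0)·0.14^0·0.86^23 = 0.03115
  k=1: C(23,1)·0.14^1·0.86^22 = 0.11663
  k=2: C(23,2)·0.14^2·0.86^21 = 0.20885
  k=3: C(23,3)·0.14^3·0.86^20 = 0.23800
  k=4: C(23,4)·0.14^4·0.86^19 = 0.19372
1 − 0.78835 = 0.21165

0.212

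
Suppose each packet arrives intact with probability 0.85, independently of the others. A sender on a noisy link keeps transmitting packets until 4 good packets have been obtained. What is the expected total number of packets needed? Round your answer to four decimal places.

Y = total packets until the fourth success; negative binomial with r=4, p=0.85.
E[Y] = r / p = 4 / 0.85 = 4.705882

4.7059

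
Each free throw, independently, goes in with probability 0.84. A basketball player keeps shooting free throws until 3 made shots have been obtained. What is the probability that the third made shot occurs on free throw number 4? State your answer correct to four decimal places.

0.2845

Y = trial on which the third success occurs; negative binomial, r=3, p=0.84.
P(Y=4) = C(3,2) · p^3 · (1−p)^1
= 3 · 0.5927 · 0.16 = 0.284498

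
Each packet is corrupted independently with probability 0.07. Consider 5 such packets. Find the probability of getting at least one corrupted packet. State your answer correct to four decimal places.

P(at least one) = 1 − P(none) = 1 − (1 − 0.07)^5
= 1 − 0.695688 = 0.304312

0.3043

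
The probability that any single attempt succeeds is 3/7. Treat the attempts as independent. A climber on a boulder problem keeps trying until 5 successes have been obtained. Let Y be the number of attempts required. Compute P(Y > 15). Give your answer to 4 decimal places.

Needing more than 15 attempts ⇔ fewer than 5 successes in the first 15. With X ~ Binomial(15, 0.428571), P(Y > 15) = P(X ≤ 4).
  k=0: C(15,0)·0.428571^0·0.571429^15 = 0.000226
  k=1: C(15,1)·0.428571^1·0.571429^14 = 0.002544
  k=2: C(15,2)·0.428571^2·0.571429^13 = 0.013358
  k=3: C(15,3)·0.428571^3·0.571429^12 = 0.043413
  k=4: C(15,4)·0.428571^4·0.571429^11 = 0.097680
P(X ≤ 4) = 0.157222

0.1572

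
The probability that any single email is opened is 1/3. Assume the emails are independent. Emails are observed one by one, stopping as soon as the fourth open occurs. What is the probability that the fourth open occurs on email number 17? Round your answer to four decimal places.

0.0355

Y = trial on which the fourth success occurs; negative binomial, r=4, p=0.333333.
P(Y=17) = C(16,3) · p^4 · (1−p)^13
= 560 · 0.012346 · 0.0051382 = 0.035524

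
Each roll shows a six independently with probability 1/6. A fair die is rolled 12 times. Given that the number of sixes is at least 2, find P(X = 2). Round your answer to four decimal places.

X ~ Binomial(12, 0.166667). Want P(X=2 | X≥2) = P(X=2) / P(X≥2).
P(X=2) = C(12,2)·0.166667^2·0.833333^10 = 0.296094
P(X≥2) = 1 − 0.112157 − 0.269176 = 0.618667
Ratio = 0.296094 / 0.618667 = 0.478599

0.4786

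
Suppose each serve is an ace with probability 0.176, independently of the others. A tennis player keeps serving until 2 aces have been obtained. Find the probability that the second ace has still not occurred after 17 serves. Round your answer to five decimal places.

Needing more than 17 serves ⇔ fewer than 2 successes in the first 17. With X ~ Binomial(17, 0.176), P(Y > 17) = P(X ≤ 1).
  k=0: C(17,0)·0.176^0·0.824^17 = 0.0372188
  k=1: C(17,1)·0.176^1·0.824^16 = 0.1351441
P(X ≤ 1) = 0.1723629

0.17236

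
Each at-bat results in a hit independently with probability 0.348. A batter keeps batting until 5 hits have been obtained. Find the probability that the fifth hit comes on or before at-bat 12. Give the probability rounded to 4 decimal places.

Finishing within 12 at-bats ⇔ at least 5 successes in the first 12. With X ~ Binomial(12, 0.348), P(Y ≤ 12) = 1 − P(X ≤ 4).
  k=0: C(12,0)·0.348^0·0.652^12 = 0.005902
  k=1: C(12,1)·0.348^1·0.652^11 = 0.037799
  k=2: C(12,2)·0.348^2·0.652^10 = 0.110963
  k=3: C(12,3)·0.348^3·0.652^9 = 0.197419
  k=4: C(12,4)·0.348^4·0.652^8 = 0.237084
1 − 0.589167 = 0.410833

0.4108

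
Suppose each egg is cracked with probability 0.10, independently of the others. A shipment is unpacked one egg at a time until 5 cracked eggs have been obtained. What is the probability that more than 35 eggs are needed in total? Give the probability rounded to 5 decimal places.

0.73075

Needing more than 35 eggs ⇔ fewer than 5 successes in the first 35. With X ~ Binomial(35, 0.10), P(Y > 35) = P(X ≤ 4).
  k=0: C(35,0)·0.10^0·0.90^35 = 0.0250316
  k=1: C(35,1)·0.10^1·0.90^34 = 0.0973449
  k=2: C(35,2)·0.10^2·0.90^33 = 0.1838738
  k=3: C(35,3)·0.10^3·0.90^32 = 0.2247346
  k=4: C(35,4)·0.10^4·0.90^31 = 0.1997641
P(X ≤ 4) = 0.7307490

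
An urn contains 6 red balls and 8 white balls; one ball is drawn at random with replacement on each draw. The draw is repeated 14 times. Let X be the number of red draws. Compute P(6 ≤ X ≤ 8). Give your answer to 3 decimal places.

X ~ Binomial(14, 0.428571); P(6 ≤ X ≤ 8) = Σ C(14,k) p^k (1−p)^(14−k) over k:
  k=6: C(14,6)·0.428571^6·0.571429^8 = 0.21154
  k=7: C(14,7)·0.428571^7·0.571429^7 = 0.18132
  k=8: C(14,8)·0.428571^8·0.571429^6 = 0.11899
Total = 0.51185

0.512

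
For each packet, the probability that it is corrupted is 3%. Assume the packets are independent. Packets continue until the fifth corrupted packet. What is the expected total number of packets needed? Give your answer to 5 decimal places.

Y = total packets until the fifth success; negative binomial with r=5, p=0.03.
E[Y] = r / p = 5 / 0.03 = 166.6666667

166.66667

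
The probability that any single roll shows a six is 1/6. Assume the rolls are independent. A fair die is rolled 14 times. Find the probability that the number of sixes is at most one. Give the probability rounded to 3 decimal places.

X ~ Binomial(14, 0.166667); P(X ≤ 1) = Σ C(14,k) p^k (1−p)^(14−k) over k:
  k=0: C(14,0)·0.166667^0·0.833333^14 = 0.07789
  k=1: C(14,1)·0.166667^1·0.833333^13 = 0.21808
Total = 0.29597

0.296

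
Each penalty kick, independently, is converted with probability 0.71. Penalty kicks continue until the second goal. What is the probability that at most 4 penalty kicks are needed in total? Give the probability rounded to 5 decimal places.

Finishing within 4 penalty kicks ⇔ at least 2 successes in the first 4. With X ~ Binomial(4, 0.71), P(Y ≤ 4) = 1 − P(X ≤ 1).
  k=0: C(4,0)·0.71^0·0.29^4 = 0.0070728
  k=1: C(4,1)·0.71^1·0.29^3 = 0.0692648
1 − 0.0763376 = 0.9236624

0.92366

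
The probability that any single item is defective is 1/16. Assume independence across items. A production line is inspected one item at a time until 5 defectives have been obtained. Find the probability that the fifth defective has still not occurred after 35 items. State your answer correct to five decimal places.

Needing more than 35 items ⇔ fewer than 5 successes in the first 35. With X ~ Binomial(35, 0.0625), P(Y > 35) = P(X ≤ 4).
  k=0: C(35,0)·0.0625^0·0.9375^35 = 0.1044707
  k=1: C(35,1)·0.0625^1·0.9375^34 = 0.2437651
  k=2: C(35,2)·0.0625^2·0.9375^33 = 0.2762671
  k=3: C(35,3)·0.0625^3·0.9375^32 = 0.2025959
  k=4: C(35,4)·0.0625^4·0.9375^31 = 0.1080511
P(X ≤ 4) = 0.9351498

0.93515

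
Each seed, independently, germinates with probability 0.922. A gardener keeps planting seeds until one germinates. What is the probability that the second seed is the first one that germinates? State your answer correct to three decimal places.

Geometric (trials to first success), p = 0.922.
P(Y = 2) = (1−p)^1 · p = 0.078 · 0.922 = 0.07192

0.072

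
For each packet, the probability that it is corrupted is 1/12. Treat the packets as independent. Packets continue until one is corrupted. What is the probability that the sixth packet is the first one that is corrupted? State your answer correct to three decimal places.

0.054

Geometric (trials to first success), p = 0.083333.
P(Y = 6) = (1−p)^5 · p = 0.64723 · 0.083333 = 0.05394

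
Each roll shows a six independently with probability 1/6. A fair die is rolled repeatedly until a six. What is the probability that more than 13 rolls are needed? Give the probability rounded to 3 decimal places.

0.093

Y = number of rolls to the first success; geometric, p = 0.166667.
P(Y > 13) = P(first 13 all fail) = (1−p)^13 = 0.09346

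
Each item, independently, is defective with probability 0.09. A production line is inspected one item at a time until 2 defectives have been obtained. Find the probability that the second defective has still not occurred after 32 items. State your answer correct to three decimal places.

0.204

Needing more than 32 items ⇔ fewer than 2 successes in the first 32. With X ~ Binomial(32, 0.09), P(Y > 32) = P(X ≤ 1).
  k=0: C(32,0)·0.09^0·0.91^32 = 0.04890
  k=1: C(32,1)·0.09^1·0.91^31 = 0.15477
P(X ≤ 1) = 0.20367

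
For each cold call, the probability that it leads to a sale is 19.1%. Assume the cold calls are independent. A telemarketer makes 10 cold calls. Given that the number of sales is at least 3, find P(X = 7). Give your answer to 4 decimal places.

X ~ Binomial(10, 0.191). Want P(X=7 | X≥3) = P(X=7) / P(X≥3).
P(X=7) = C(10,7)·0.191^7·0.809^3 = 0.000589
P(X≥3) = 1 − 0.120084 − 0.283511 − 0.301209 = 0.295196
Ratio = 0.000589 / 0.295196 = 0.001996

0.0020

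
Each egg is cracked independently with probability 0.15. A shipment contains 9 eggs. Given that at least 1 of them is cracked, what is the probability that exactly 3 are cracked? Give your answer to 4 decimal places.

0.1392

X ~ Binomial(9, 0.15). Want P(X=3 | X≥1) = P(X=3) / P(X≥1).
P(X=3) = C(9,3)·0.15^3·0.85^6 = 0.106922
P(X≥1) = 1 − 0.231617 = 0.768383
Ratio = 0.106922 / 0.768383 = 0.139152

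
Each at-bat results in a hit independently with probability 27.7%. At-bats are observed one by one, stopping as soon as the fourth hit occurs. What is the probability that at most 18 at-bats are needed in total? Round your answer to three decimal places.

Finishing within 18 at-bats ⇔ at least 4 successes in the first 18. With X ~ Binomial(18, 0.277), P(Y ≤ 18) = 1 − P(X ≤ 3).
  k=0: C(18,0)·0.277^0·0.723^18 = 0.00291
  k=1: C(18,1)·0.277^1·0.723^17 = 0.02010
  k=2: C(18,2)·0.277^2·0.723^16 = 0.06544
  k=3: C(18,3)·0.277^3·0.723^15 = 0.13372
1 − 0.22218 = 0.77782

0.778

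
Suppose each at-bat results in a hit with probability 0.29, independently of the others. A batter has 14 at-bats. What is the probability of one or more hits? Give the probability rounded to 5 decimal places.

0.99173

P(at least one) = 1 − P(none) = 1 − (1 − 0.29)^14
= 1 − 0.0082721 = 0.9917279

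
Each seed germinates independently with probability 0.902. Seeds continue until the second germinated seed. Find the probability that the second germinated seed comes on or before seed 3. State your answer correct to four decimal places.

0.9731

Finishing within 3 seeds ⇔ at least 2 successes in the first 3. With X ~ Binomial(3, 0.902), P(Y ≤ 3) = 1 − P(X ≤ 1).
  k=0: C(3,0)·0.902^0·0.098^3 = 0.000941
  k=1: C(3,1)·0.902^1·0.098^2 = 0.025988
1 − 0.026930 = 0.973070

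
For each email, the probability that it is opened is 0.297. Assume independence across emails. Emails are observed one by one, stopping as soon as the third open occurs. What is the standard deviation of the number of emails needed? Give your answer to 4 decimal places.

4.8897

Y = total emails until the third success; negative binomial with r=3, p=0.297.
SD(Y) = √[r(1−p)/p²] = √(23.909125) = 4.889696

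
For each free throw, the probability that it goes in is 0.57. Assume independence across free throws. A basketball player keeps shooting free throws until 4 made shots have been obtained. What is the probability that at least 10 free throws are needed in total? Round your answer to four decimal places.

Needing more than 9 free throws ⇔ fewer than 4 successes in the first 9. With X ~ Binomial(9, 0.57), P(Y > 9) = P(X ≤ 3).
  k=0: C(9,0)·0.57^0·0.43^9 = 0.000503
  k=1: C(9,1)·0.57^1·0.43^8 = 0.005996
  k=2: C(9,2)·0.57^2·0.43^7 = 0.031793
  k=3: C(9,3)·0.57^3·0.43^6 = 0.098336
P(X ≤ 3) = 0.136628

0.1366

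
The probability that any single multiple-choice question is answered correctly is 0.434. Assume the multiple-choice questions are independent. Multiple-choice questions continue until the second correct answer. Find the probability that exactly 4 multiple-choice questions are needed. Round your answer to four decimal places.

0.1810

Y = trial on which the second success occurs; negative binomial, r=2, p=0.434.
P(Y=4) = C(3,1) · p^2 · (1−p)^2
= 3 · 0.18836 · 0.32036 = 0.181023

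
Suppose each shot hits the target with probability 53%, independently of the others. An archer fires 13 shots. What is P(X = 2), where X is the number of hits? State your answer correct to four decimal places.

X ~ Binomial(n=13, p=0.53).
P(X=2) = C(13,2) · p^2 · (1−p)^11
= 78 · 0.2809 · 0.00024722 = 0.005417

0.0054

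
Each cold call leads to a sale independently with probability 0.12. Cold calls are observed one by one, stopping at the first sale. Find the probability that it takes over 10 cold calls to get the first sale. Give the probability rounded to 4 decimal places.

0.2785

Y = number of cold calls to the first success; geometric, p = 0.12.
P(Y > 10) = P(first 10 all fail) = (1−p)^10 = 0.278501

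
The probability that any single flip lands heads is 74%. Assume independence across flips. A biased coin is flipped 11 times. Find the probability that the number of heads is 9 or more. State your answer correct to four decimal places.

0.4247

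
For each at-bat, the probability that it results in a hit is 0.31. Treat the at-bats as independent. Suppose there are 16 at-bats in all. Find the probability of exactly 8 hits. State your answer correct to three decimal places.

X ~ Binomial(n=16, p=0.31).
P(X=8) = C(16,8) · p^8 · (1−p)^8
= 12870 · 8.5289e-05 · 0.05138 = 0.05640

0.056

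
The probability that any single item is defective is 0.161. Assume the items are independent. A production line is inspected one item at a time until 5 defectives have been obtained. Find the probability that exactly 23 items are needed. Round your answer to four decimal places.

Y = trial on which the fifth success occurs; negative binomial, r=5, p=0.161.
P(Y=23) = C(22,4) · p^5 · (1−p)^18
= 7315 · 0.00010818 · 0.042434 = 0.033578

0.0336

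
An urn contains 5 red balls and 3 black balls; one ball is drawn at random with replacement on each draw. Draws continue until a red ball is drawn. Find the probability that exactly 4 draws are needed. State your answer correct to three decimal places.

Geometric (trials to first success), p = 0.625.
P(Y = 4) = (1−p)^3 · p = 0.052734 · 0.625 = 0.03296

0.033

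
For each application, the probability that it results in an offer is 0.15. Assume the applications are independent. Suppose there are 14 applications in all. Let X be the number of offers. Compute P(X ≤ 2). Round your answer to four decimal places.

X ~ Binomial(14, 0.15); P(X ≤ 2) = Σ C(14,k) p^k (1−p)^(14−k) over k:
  k=0: C(14,0)·0.15^0·0.85^14 = 0.102770
  k=1: C(14,1)·0.15^1·0.85^13 = 0.253902
  k=2: C(14,2)·0.15^2·0.85^12 = 0.291240
Total = 0.647911

0.6479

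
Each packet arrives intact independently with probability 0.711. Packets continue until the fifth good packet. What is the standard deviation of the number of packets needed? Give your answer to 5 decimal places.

1.69069

Y = total packets until the fifth success; negative binomial with r=5, p=0.711.
SD(Y) = √[r(1−p)/p²] = √(2.8584371) = 1.6906913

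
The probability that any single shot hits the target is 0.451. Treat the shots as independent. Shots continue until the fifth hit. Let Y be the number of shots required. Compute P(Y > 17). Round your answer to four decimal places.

Needing more than 17 shots ⇔ fewer than 5 successes in the first 17. With X ~ Binomial(17, 0.451), P(Y > 17) = P(X ≤ 4).
  k=0: C(17,0)·0.451^0·0.549^17 = 0.000037
  k=1: C(17,1)·0.451^1·0.549^16 = 0.000522
  k=2: C(17,2)·0.451^2·0.549^15 = 0.003431
  k=3: C(17,3)·0.451^3·0.549^14 = 0.014095
  k=4: C(17,4)·0.451^4·0.549^13 = 0.040525
P(X ≤ 4) = 0.058611

0.0586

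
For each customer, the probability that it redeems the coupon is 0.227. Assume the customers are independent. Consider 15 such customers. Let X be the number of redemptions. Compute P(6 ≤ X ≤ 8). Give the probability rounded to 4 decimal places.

0.1004

X ~ Binomial(15, 0.227); P(6 ≤ X ≤ 8) = Σ C(15,k) p^k (1−p)^(15−k) over k:
  k=6: C(15,6)·0.227^6·0.773^9 = 0.067480
  k=7: C(15,7)·0.227^7·0.773^8 = 0.025478
  k=8: C(15,8)·0.227^8·0.773^7 = 0.007482
Total = 0.100440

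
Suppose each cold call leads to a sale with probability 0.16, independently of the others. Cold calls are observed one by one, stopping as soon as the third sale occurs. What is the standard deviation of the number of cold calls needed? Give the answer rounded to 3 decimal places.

Y = total cold calls until the third success; negative binomial with r=3, p=0.16.
SD(Y) = √[r(1−p)/p²] = √(98.43750) = 9.92157

9.922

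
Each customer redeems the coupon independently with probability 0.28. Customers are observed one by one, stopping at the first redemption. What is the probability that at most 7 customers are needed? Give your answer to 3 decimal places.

Y = number of customers to the first success; geometric, p = 0.28.
P(Y ≤ 7) = 1 − (1−p)^7 = 1 − 0.10031 = 0.89969

0.900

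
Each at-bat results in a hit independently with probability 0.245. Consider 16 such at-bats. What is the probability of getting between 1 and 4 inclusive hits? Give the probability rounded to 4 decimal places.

0.6370

X ~ Binomial(16, 0.245); P(1 ≤ X ≤ 4) = Σ C(16,k) p^k (1−p)^(16−k) over k:
  k=1: C(16,1)·0.245^1·0.755^15 = 0.057875
  k=2: C(16,2)·0.245^2·0.755^14 = 0.140855
  k=3: C(16,3)·0.245^3·0.755^13 = 0.213303
  k=4: C(16,4)·0.245^4·0.755^12 = 0.224957
Total = 0.636989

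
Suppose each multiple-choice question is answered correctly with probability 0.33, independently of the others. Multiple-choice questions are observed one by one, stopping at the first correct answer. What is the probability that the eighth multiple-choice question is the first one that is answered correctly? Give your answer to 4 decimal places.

Geometric (trials to first success), p = 0.33.
P(Y = 8) = (1−p)^7 · p = 0.060607 · 0.33 = 0.020000

0.0200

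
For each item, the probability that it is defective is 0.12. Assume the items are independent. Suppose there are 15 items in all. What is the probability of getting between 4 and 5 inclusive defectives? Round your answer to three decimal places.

0.090

X ~ Binomial(15, 0.12); P(4 ≤ X ≤ 5) = Σ C(15,k) p^k (1−p)^(15−k) over k:
  k=4: C(15,4)·0.12^4·0.88^11 = 0.06937
  k=5: C(15,5)·0.12^5·0.88^10 = 0.02081
Total = 0.09018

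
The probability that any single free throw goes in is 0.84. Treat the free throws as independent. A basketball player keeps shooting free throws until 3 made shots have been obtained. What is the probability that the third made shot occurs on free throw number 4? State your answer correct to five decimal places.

Y = trial on which the third success occurs; negative binomial, r=3, p=0.84.
P(Y=4) = C(3,2) · p^3 · (1−p)^1
= 3 · 0.5927 · 0.16 = 0.2844979

0.28450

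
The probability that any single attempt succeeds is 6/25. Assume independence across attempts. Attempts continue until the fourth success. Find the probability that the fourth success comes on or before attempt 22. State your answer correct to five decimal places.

0.81026

Finishing within 22 attempts ⇔ at least 4 successes in the first 22. With X ~ Binomial(22, 0.24), P(Y ≤ 22) = 1 − P(X ≤ 3).
  k=0: C(22,0)·0.24^0·0.76^22 = 0.0023873
  k=1: C(22,1)·0.24^1·0.76^21 = 0.0165851
  k=2: C(22,2)·0.24^2·0.76^20 = 0.0549929
  k=3: C(22,3)·0.24^3·0.76^19 = 0.1157744
1 − 0.1897397 = 0.8102603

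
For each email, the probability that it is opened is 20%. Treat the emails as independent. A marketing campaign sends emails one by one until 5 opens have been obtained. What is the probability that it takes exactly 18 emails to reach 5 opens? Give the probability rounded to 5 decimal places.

0.04187

Y = trial on which the fifth success occurs; negative binomial, r=5, p=0.20.
P(Y=18) = C(17,4) · p^5 · (1−p)^13
= 2380 · 0.00032 · 0.054976 = 0.0418694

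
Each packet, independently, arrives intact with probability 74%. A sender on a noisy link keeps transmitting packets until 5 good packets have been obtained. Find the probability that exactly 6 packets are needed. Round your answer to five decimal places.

Y = trial on which the fifth success occurs; negative binomial, r=5, p=0.74.
P(Y=6) = C(5,4) · p^5 · (1−p)^1
= 5 · 0.2219 · 0.26 = 0.2884709

0.28847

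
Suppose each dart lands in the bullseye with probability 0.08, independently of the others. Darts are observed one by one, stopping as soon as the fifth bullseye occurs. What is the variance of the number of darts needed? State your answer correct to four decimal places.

Y = total darts until the fifth success; negative binomial with r=5, p=0.08.
Var(Y) = r(1−p)/p² = 5·0.92 / 0.08² = 718.750000

718.7500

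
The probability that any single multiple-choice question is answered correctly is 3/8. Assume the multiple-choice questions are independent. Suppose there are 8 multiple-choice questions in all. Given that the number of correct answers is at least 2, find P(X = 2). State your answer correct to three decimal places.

X ~ Binomial(8, 0.375). Want P(X=2 | X≥2) = P(X=2) / P(X≥2).
P(X=2) = C(8,2)·0.375^2·0.625^6 = 0.23469
P(X≥2) = 1 − 0.02328 − 0.11176 = 0.86496
Ratio = 0.23469 / 0.86496 = 0.27133

0.271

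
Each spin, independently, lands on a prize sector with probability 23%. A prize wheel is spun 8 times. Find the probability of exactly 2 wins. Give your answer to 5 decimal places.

X ~ Binomial(n=8, p=0.23).
P(X=2) = C(8,2) · p^2 · (1−p)^6
= 28 · 0.0529 · 0.20842 = 0.3087152

0.30872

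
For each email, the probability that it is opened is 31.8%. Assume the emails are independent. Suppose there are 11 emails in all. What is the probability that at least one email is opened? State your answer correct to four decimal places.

P(at least one) = 1 − P(none) = 1 − (1 − 0.318)^11
= 1 − 0.014847 = 0.985153

0.9852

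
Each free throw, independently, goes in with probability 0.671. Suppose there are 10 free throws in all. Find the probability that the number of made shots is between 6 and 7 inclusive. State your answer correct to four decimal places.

0.4863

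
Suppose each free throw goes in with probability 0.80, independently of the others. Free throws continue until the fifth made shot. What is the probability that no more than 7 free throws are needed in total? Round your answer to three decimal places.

0.852

Finishing within 7 free throws ⇔ at least 5 successes in the first 7. With X ~ Binomial(7, 0.80), P(Y ≤ 7) = 1 − P(X ≤ 4).
  k=0: C(7,0)·0.80^0·0.20^7 = 0.00001
  k=1: C(7,1)·0.80^1·0.20^6 = 0.00036
  k=2: C(7,2)·0.80^2·0.20^5 = 0.00430
  k=3: C(7,3)·0.80^3·0.20^4 = 0.02867
  k=4: C(7,4)·0.80^4·0.20^3 = 0.11469
1 − 0.14803 = 0.85197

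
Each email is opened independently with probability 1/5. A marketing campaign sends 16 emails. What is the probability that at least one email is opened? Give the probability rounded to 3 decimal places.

P(at least one) = 1 − P(none) = 1 − (1 − 0.20)^16
= 1 − 0.02815 = 0.97185

0.972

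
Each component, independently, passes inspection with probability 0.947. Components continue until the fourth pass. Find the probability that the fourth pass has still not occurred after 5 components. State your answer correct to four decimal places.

Needing more than 5 components ⇔ fewer than 4 successes in the first 5. With X ~ Binomial(5, 0.947), P(Y > 5) = P(X ≤ 3).
  k=0: C(5,0)·0.947^0·0.053^5 = 0.000000
  k=1: C(5,1)·0.947^1·0.053^4 = 0.000037
  k=2: C(5,2)·0.947^2·0.053^3 = 0.001335
  k=3: C(5,3)·0.947^3·0.053^2 = 0.023856
P(X ≤ 3) = 0.025229

0.0252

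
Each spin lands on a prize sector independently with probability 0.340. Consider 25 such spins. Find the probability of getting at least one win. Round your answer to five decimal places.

0.99997

P(at least one) = 1 − P(none) = 1 − (1 − 0.34)^25
= 1 − 0.0000308 = 0.9999692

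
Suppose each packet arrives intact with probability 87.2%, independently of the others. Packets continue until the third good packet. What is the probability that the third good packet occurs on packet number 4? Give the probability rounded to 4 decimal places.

0.2546

Y = trial on which the third success occurs; negative binomial, r=3, p=0.872.
P(Y=4) = C(3,2) · p^3 · (1−p)^1
= 3 · 0.66305 · 0.128 = 0.254613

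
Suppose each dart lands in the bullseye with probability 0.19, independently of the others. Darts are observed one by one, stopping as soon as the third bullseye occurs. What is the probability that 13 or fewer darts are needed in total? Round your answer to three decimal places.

0.461

Finishing within 13 darts ⇔ at least 3 successes in the first 13. With X ~ Binomial(13, 0.19), P(Y ≤ 13) = 1 − P(X ≤ 2).
  k=0: C(13,0)·0.19^0·0.81^13 = 0.06461
  k=1: C(13,1)·0.19^1·0.81^12 = 0.19702
  k=2: C(13,2)·0.19^2·0.81^11 = 0.27729
1 − 0.53893 = 0.46107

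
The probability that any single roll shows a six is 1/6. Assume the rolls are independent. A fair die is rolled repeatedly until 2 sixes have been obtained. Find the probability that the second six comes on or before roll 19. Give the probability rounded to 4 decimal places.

Finishing within 19 rolls ⇔ at least 2 successes in the first 19. With X ~ Binomial(19, 0.166667), P(Y ≤ 19) = 1 − P(X ≤ 1).
  k=0: C(19,0)·0.166667^0·0.833333^19 = 0.031301
  k=1: C(19,1)·0.166667^1·0.833333^18 = 0.118943
1 − 0.150244 = 0.849756

0.8498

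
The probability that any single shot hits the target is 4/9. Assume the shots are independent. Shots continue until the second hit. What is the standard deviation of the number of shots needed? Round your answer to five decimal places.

2.37171

Y = total shots until the second success; negative binomial with r=2, p=0.444444.
SD(Y) = √[r(1−p)/p²] = √(5.6250000) = 2.3717082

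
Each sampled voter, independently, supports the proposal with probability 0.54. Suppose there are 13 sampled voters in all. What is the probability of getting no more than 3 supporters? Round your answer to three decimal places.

0.024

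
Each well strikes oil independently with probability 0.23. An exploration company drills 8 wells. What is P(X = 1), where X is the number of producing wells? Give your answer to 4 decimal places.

0.2953

X ~ Binomial(n=8, p=0.23).
P(X=1) = C(8,1) · p^1 · (1−p)^7
= 8 · 0.23 · 0.16049 = 0.295293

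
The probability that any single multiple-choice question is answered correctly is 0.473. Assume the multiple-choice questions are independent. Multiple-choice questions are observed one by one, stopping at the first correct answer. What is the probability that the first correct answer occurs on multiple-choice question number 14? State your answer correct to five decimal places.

Geometric (trials to first success), p = 0.473.
P(Y = 14) = (1−p)^13 · p = 0.00024185 · 0.473 = 0.0001144

0.00011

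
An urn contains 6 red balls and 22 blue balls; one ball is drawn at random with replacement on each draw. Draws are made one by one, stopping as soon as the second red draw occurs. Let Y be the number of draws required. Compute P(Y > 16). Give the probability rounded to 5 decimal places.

Needing more than 16 draws ⇔ fewer than 2 successes in the first 16. With X ~ Binomial(16, 0.214286), P(Y > 16) = P(X ≤ 1).
  k=0: C(16,0)·0.214286^0·0.785714^16 = 0.0210977
  k=1: C(16,1)·0.214286^1·0.785714^15 = 0.0920625
P(X ≤ 1) = 0.1131602

0.11316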